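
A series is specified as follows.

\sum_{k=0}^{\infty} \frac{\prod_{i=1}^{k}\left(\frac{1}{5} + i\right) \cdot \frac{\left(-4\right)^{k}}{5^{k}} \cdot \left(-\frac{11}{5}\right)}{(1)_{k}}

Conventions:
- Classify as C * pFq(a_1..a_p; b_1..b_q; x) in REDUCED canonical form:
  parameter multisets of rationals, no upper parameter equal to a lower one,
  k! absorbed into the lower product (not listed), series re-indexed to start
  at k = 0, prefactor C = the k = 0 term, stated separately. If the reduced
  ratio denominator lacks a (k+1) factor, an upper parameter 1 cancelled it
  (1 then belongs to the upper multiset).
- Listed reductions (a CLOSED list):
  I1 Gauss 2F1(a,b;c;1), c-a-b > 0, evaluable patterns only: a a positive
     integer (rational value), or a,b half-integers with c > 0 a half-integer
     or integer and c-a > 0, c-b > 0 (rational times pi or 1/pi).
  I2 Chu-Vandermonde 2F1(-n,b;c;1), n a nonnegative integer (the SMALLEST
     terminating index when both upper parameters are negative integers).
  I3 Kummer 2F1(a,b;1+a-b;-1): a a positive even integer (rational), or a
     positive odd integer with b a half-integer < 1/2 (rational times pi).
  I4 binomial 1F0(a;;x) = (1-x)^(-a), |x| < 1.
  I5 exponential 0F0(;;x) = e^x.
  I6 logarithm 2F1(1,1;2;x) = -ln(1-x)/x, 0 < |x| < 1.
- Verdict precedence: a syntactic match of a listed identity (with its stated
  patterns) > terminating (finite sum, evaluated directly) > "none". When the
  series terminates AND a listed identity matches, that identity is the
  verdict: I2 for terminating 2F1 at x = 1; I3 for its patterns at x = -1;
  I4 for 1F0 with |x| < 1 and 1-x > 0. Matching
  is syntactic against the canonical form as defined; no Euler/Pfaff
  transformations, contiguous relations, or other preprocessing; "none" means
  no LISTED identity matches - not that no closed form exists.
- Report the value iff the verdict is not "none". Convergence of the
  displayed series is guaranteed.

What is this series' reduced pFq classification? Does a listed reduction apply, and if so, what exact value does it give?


At argument -\frac{4}{5}: a 1F0 with upper {\frac{6}{5}}, lower {-}, scaled by C = -\frac{11}{5}. Verdict: the binomial series (I4) matches (the 1F0 binomial series: exponent -6/5, x = -\frac{4}{5}). Exact value: \left(-\frac{11}{5}\right) \cdot \left(\frac{9}{5}\right)^{-\frac{6}{5}}.

Structural cue: with t_0 = -\frac{11}{5}, the two geometric factors (C = -11/5) combine into one argument.
Adjacent-term ratio: r(k) = -\frac{4}{5} * (k+\frac{6}{5}) / [(k+1)] - rational in k, leading ratio -\frac{4}{5}; with t_0 = -\frac{11}{5}, classification follows.


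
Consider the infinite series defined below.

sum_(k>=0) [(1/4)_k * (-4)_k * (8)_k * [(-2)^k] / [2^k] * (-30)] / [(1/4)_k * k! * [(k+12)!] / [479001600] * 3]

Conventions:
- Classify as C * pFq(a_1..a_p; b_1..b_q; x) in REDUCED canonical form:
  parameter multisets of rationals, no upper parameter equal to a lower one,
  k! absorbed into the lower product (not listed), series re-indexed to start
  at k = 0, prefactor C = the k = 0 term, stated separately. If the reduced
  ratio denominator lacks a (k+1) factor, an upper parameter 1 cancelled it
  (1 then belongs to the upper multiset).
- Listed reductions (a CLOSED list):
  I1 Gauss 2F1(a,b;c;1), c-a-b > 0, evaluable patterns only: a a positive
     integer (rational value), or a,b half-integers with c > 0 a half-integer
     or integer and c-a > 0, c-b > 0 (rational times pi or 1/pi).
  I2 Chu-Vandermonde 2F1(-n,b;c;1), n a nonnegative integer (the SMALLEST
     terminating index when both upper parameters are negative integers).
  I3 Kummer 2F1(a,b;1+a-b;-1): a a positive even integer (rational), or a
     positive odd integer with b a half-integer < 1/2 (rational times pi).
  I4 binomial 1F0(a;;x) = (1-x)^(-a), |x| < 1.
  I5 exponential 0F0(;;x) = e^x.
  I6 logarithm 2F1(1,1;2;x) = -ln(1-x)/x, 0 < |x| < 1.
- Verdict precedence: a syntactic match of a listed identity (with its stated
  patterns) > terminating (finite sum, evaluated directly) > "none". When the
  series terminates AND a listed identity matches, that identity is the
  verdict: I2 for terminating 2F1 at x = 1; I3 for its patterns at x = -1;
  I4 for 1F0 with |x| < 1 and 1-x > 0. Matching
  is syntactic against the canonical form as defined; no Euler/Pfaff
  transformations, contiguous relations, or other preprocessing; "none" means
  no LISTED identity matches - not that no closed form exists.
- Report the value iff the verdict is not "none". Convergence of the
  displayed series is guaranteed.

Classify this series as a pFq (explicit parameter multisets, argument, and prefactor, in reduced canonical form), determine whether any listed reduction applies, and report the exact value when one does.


At argument -1: a 2F1 with upper {-4, 8}, lower {13}, scaled by C = -10. Verdict: Kummer (I3) matches (x = -1; c = 13 equals 1+a-b for upper {-4, 8}: listed pattern). Sum: -495/7.

Key observation: with t_0 = -10, the two k-th powers (C = -10, x = -1) combine into one argument.
Adjacent-term ratio: r(k) = (-1) * (k-4) (k+8) / [(k+13) (k+1)] - rational; roots negated = parameters, x = (-1), C = -10.


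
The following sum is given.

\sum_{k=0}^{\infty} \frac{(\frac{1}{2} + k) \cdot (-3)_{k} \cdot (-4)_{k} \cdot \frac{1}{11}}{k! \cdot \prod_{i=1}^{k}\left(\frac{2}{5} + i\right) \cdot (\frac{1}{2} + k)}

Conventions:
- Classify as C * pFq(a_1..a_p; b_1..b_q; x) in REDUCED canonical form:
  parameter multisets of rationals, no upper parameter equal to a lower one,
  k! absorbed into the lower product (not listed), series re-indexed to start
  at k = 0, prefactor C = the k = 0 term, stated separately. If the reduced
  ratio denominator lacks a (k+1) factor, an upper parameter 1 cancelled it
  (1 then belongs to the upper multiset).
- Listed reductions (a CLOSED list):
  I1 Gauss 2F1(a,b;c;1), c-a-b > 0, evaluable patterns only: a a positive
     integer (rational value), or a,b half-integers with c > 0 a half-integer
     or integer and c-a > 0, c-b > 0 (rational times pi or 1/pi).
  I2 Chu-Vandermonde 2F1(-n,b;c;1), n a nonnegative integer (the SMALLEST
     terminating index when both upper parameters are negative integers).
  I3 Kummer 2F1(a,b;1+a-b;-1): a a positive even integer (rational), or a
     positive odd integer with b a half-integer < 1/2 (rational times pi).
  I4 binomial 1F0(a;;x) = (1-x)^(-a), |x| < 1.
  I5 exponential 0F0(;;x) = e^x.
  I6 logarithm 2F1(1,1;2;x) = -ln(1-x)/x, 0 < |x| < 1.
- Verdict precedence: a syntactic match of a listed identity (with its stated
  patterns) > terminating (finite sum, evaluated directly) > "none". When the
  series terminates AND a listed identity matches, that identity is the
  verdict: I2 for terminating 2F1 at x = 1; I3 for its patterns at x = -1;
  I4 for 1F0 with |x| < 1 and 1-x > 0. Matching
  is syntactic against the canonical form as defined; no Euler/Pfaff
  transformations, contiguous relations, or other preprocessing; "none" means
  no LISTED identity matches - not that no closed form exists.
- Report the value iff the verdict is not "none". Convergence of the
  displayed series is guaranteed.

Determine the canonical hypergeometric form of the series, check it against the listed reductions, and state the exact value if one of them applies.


At argument 1: a 2F1 with upper {-4, -3}, lower {\frac{7}{5}}, scaled by C = \frac{1}{11}. Verdict: Vandermonde's identity (I2) applies (terminating 2F1 at x = 1 with n = 3, b = -4, c = \frac{7}{5}). Exact value: \frac{2664}{1309}.

First insight: x = 1 and k + 1/2 divides numerator and denominator alike; prefactor 1/11 after cancelling.
Adjacent-term ratio: r(k) = 1 * (k-4) (k-3) / [(k+\frac{7}{5}) (k+1)] - rational in k. x = 1; t_0 = \frac{1}{11}; negate the roots.


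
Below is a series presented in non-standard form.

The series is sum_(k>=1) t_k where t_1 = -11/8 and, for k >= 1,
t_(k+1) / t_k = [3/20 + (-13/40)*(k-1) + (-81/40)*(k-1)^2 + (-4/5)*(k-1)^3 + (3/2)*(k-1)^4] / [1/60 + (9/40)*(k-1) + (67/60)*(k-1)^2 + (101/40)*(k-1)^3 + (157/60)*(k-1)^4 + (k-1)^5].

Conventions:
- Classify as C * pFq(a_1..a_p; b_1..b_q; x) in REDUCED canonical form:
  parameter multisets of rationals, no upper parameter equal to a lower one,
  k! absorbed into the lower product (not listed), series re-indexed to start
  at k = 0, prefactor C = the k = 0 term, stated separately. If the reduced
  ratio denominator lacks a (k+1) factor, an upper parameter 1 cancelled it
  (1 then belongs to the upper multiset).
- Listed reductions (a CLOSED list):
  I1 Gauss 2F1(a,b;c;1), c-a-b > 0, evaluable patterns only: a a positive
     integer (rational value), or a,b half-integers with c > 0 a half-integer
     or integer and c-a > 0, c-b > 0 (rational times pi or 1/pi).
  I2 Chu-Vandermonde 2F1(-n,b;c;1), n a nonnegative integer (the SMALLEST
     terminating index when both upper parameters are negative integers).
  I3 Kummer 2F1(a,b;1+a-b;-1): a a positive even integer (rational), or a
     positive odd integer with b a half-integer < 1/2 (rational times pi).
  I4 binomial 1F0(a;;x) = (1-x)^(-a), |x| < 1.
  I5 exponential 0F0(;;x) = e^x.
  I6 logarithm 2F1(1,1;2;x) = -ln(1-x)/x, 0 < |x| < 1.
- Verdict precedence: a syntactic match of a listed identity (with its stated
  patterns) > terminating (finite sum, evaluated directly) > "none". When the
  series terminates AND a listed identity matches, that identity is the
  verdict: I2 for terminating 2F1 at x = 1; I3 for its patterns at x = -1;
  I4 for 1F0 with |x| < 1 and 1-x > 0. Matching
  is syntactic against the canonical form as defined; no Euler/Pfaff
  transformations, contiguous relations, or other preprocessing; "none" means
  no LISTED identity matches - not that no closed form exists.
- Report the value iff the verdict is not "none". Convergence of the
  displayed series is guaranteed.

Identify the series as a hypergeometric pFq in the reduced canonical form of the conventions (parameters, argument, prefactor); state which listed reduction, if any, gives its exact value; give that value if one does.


Structural cue: with t_0 = -11/8, the expanded ratio factors over Q; C = -11/8, roots give parameters.
Step ratio: r(k) = (3/2) * (k-3/2) (k-1/5) / [(k+1/5) (k+1/4) (k+1)] - rational in k. x = (3/2); t_0 = -11/8; negate the roots.

With C = -11/8: the canonical form is 2F2(-3/2, -1/5; 1/5, 1/4; 3/2). Verdict: none (x = 3/2): each listed identity misses the multisets {-3/2, -1/5} ; {1/5, 1/4}.


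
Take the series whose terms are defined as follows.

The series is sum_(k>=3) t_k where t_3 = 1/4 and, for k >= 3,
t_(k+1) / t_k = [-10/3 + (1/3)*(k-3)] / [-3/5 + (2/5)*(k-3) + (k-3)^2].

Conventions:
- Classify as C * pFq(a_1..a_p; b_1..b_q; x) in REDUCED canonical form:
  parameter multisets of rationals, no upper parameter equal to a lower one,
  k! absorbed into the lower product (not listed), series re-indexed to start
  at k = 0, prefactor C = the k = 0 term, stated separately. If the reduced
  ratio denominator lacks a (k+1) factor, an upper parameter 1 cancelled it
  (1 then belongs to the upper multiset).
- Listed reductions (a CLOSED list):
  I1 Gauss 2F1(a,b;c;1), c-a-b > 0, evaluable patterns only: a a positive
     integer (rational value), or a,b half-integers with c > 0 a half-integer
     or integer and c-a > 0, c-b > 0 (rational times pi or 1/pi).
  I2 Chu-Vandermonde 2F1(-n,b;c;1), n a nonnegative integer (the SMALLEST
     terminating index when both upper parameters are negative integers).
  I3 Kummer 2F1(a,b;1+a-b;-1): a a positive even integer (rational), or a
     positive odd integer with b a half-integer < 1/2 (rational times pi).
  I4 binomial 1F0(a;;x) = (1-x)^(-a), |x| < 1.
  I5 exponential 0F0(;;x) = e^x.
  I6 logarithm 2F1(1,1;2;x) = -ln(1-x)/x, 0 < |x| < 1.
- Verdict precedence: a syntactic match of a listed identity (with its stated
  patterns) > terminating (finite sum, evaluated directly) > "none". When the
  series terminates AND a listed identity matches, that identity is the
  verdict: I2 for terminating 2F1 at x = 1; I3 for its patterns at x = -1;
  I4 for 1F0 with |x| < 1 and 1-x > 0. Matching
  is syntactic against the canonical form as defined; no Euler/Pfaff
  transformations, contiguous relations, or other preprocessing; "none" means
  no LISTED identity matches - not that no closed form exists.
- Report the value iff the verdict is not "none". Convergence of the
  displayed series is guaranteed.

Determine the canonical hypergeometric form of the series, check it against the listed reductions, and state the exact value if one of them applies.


The series (x = 1/3) is 1F1: upper {-10}, lower {-3/5}, prefactor 1/4. Verdict: terminating. With -10 upstairs the series is a 11-term polynomial sum; evaluated term by term. Value: -58434228459168151/59777732064669696.

Key observation: with t_0 = 1/4, roots of the ratio polynomials (C = 1/4, x = 1/3) are the negated parameters.
Step ratio: r(k) = (1/3) * (k-10) / [(k-3/5) (k+1)] ; factor over Q: parameters, x = (1/3), and C = 1/4.


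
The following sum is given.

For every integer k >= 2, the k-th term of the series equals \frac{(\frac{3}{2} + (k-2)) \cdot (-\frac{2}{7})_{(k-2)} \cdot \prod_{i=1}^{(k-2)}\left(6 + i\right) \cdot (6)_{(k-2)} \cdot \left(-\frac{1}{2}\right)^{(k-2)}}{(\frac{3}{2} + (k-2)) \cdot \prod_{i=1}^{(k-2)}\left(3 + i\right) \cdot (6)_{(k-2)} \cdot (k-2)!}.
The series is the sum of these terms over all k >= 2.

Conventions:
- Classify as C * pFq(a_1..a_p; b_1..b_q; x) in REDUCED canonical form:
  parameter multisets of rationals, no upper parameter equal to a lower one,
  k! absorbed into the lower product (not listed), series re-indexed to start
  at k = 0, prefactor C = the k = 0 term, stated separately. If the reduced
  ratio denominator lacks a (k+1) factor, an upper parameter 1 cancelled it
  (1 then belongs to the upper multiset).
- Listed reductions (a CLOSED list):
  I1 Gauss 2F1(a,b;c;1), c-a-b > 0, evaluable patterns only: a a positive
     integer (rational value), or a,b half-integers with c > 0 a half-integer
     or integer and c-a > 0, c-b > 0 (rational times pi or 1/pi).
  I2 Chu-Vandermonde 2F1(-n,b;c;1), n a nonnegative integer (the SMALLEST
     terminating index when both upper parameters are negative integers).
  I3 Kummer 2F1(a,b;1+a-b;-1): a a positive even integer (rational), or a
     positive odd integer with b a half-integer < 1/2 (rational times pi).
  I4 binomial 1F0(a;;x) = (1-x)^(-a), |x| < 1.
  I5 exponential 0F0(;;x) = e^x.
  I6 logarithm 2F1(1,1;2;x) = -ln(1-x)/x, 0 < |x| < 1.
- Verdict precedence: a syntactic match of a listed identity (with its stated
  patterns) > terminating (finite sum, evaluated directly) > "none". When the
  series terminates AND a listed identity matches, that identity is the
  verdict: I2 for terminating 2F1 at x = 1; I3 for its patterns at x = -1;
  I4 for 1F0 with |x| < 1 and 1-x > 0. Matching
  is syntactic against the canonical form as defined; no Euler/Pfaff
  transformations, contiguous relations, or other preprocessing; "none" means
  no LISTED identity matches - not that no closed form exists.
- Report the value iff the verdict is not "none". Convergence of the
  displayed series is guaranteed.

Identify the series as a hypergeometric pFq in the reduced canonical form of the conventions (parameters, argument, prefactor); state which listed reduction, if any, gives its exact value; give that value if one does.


The series (x = -\frac{1}{2}) is 2F1: upper {-\frac{2}{7}, 7}, lower {4}, prefactor 1. Verdict: none. A 2F1 with upper {-\frac{2}{7}, 7} fits none of I1-I6 at x = -\frac{1}{2}; the sum runs forever.

Structural cue: t_0 being 1, the lower running product (C = 1, x = -1/2) is a rising factorial.
Step ratio: r(k) = -\frac{1}{2} * (k-\frac{2}{7}) (k+7) / [(k+4) (k+1)] - rational in k. x = -\frac{1}{2}; t_0 = 1; negate the roots.


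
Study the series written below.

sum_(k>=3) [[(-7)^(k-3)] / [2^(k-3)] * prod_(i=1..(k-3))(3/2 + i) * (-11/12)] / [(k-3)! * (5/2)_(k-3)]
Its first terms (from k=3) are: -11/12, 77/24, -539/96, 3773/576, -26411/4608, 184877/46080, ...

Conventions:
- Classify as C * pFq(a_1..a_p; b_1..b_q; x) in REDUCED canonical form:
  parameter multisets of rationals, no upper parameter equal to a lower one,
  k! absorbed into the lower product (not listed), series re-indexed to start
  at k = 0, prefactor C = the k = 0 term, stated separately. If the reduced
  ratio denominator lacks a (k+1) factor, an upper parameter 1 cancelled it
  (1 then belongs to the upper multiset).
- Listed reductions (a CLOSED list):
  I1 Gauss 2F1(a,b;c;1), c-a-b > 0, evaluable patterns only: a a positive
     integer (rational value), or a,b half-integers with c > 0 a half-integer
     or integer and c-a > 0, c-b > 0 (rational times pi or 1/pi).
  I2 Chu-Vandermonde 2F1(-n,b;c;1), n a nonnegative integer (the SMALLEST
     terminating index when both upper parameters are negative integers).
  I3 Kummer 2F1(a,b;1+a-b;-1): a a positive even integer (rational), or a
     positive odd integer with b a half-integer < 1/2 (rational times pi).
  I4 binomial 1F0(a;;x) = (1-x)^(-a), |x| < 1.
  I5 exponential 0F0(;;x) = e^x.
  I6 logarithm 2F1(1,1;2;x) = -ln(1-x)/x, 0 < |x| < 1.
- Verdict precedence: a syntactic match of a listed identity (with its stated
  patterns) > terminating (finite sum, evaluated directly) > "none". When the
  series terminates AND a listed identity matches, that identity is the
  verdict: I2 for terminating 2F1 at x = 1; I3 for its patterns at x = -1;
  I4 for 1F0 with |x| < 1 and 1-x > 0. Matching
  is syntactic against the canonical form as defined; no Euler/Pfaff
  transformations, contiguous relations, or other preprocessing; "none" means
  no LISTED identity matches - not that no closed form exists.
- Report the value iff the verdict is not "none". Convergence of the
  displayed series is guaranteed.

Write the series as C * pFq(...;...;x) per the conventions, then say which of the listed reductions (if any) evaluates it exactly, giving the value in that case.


x = -7/2 here; the reduced form reads 0F0, upper {-}, lower {-}, C = -11/12. Verdict: this is the exponential series (I5) (the 0F0 exponential series at x = -7/2). Its exact value is (-11/12) * e^(-7/2).

Key observation: from the first term -11/12: the running product (C = -11/12) telescopes to a rising factorial.
Term ratio: r(k) = (-7/2) * 1 / [(k+1)] - poly over poly, x = (-7/2) from leading terms; C = -11/12 at k = 0.


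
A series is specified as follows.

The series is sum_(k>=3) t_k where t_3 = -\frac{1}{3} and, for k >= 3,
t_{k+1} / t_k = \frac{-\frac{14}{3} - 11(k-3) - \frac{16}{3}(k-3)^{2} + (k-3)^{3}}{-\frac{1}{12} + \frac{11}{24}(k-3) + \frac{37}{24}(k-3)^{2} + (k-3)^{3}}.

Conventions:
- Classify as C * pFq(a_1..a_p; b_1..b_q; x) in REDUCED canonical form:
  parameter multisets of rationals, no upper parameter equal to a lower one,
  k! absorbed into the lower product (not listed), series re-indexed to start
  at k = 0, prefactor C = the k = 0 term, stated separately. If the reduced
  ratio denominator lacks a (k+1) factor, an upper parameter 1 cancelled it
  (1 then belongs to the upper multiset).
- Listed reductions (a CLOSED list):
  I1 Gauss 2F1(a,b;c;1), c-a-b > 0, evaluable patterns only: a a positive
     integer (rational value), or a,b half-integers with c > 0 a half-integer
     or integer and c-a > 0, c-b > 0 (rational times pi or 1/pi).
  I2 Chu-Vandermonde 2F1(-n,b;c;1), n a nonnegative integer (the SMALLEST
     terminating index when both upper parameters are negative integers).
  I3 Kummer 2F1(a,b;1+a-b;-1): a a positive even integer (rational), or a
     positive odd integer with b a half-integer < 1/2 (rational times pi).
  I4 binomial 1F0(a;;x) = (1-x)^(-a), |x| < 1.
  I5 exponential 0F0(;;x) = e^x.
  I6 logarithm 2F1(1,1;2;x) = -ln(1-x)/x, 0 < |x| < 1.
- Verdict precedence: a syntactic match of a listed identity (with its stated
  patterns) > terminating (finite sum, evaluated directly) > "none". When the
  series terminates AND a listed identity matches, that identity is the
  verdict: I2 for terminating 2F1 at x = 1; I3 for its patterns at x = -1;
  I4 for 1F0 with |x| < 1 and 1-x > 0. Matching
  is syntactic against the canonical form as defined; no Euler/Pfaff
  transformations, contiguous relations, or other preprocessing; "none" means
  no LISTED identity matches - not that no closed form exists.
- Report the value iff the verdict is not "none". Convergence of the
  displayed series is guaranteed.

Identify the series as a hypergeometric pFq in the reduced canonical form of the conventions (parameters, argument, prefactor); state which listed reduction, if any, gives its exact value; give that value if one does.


At argument 1: a 2F1 with upper {-7, 1}, lower {-\frac{1}{8}}, scaled by C = -\frac{1}{3}. Verdict: Chu-Vandermonde (I2) applies (terminating 2F1 at x = 1 with n = 7, b = 1, c = -\frac{1}{8}). Exact value: \frac{3}{47}.

First insight: t_0 = -\frac{1}{3} here, and the ratio is unreduced: k + 2/3 divides both sides (C = -1/3, x = 1).
Term ratio: r(k) = 1 * (k-7) (k+1) / [(k-\frac{1}{8}) (k+1)] - poly over poly, x = 1 from leading terms; C = -\frac{1}{3} at k = 0.


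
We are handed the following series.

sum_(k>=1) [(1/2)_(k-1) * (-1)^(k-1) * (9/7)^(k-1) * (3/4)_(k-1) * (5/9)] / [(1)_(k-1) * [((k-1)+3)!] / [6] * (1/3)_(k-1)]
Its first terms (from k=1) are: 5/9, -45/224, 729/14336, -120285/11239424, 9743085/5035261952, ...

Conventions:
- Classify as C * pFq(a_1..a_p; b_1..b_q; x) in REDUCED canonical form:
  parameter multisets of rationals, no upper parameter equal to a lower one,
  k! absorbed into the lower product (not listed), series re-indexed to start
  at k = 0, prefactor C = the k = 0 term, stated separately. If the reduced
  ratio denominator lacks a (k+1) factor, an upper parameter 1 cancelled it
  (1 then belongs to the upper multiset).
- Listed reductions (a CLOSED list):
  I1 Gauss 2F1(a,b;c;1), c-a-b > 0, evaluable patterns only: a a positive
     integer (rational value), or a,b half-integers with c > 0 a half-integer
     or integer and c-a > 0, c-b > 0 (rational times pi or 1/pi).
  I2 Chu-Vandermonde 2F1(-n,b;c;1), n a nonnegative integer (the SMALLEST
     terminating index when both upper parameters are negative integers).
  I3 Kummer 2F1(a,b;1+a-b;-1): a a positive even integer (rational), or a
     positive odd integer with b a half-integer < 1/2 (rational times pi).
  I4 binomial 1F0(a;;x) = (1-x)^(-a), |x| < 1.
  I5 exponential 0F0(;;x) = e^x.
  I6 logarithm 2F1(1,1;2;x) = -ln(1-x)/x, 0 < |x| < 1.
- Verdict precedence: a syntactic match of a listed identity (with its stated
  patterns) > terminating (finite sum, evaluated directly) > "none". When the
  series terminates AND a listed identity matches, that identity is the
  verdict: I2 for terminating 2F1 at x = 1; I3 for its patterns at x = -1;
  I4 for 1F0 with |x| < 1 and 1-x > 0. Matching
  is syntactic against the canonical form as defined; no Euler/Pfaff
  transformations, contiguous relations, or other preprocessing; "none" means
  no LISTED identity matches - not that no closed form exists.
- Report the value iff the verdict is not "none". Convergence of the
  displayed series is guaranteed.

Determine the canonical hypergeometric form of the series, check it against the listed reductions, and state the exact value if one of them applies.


Canonical form: C = 5/9 times 2F2 with upper {1/2, 3/4}, lower {1/3, 4}, x = -9/7. Verdict: no listed reduction: x = -9/7 and upper {1/2, 3/4} fail every I1-I6 pattern.

Key step: from the first term 5/9: the (-1)^k factor (prefactor 5/9) folds into the argument's sign.
Adjacent-term ratio: r(k) = (-9/7) * (k+1/2) (k+3/4) / [(k+1/3) (k+4) (k+1)] - rational; roots negated = parameters, x = (-9/7), C = 5/9.


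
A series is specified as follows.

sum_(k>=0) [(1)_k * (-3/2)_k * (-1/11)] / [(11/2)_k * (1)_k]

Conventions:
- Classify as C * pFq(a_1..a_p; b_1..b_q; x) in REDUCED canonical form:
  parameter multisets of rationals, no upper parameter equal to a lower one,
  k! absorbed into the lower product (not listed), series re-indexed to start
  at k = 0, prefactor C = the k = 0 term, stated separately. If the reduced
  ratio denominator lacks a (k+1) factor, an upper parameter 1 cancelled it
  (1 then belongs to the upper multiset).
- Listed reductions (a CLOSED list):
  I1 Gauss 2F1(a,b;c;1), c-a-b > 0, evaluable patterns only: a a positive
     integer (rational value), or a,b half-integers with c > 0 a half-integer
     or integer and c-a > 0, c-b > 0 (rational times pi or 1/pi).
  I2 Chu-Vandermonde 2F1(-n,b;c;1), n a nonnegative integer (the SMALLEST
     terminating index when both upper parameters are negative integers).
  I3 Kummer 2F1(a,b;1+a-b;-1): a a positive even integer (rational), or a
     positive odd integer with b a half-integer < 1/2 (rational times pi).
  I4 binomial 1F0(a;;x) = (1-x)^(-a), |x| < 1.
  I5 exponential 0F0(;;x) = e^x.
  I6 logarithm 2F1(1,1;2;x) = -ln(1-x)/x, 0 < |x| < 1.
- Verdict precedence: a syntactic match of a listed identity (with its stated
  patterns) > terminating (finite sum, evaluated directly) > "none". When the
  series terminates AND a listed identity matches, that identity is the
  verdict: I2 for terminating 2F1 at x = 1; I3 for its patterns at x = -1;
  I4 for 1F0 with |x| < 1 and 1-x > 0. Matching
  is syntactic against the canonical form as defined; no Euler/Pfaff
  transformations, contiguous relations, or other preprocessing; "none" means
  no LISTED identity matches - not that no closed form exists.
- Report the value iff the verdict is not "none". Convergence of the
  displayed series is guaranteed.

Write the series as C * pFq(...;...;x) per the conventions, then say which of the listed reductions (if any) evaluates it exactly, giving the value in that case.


x = 1 here; the reduced form reads 2F1, upper {-3/2, 1}, lower {11/2}, C = -1/11. Verdict: Gauss's theorem (I1) fires (x = 1: the Gamma ratio telescopes since c-a-b = 6 > 0 and a = 1 in Z>0). Its exact value is -3/44.

Structural cue: x = 1 and (1)_k (prefactor -1/11) is k! itself.
Consecutive-term ratio: r(k) = 1 * (k-3/2) (k+1) / [(k+11/2) (k+1)] - rational; roots negated = parameters, x = 1, C = -1/11.


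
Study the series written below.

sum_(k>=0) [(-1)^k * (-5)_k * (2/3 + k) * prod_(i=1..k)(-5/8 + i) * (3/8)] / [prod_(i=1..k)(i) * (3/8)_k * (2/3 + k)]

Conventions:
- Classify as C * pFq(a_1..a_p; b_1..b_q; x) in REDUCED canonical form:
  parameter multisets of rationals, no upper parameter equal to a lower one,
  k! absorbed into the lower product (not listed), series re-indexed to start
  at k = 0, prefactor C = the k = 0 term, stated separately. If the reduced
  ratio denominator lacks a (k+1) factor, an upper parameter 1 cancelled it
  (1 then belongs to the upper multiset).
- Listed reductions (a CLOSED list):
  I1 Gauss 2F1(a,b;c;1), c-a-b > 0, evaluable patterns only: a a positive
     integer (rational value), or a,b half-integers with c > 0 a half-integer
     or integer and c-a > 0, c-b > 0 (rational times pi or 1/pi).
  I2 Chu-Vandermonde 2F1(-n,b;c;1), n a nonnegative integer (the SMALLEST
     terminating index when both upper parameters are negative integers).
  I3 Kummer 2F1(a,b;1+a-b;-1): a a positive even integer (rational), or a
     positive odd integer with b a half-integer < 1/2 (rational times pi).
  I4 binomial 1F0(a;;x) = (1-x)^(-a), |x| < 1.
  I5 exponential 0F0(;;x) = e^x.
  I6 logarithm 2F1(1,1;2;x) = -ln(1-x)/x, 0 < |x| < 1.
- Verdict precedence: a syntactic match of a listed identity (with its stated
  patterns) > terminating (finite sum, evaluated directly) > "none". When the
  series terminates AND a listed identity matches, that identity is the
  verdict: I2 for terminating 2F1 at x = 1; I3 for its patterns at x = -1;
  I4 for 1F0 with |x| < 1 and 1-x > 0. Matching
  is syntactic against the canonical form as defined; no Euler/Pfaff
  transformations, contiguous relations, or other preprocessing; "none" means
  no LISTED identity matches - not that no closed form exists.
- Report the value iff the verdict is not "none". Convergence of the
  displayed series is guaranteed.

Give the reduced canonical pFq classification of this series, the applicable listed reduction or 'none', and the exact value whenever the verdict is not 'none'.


At argument -1: a 1F0 with upper {-5}, lower {-}, scaled by C = 3/8. Verdict: terminating. (-5)_k vanishes past k = 5, leaving a 6-term sum, computed directly. Value: 12.

First insight: from the first term 3/8: the factor k + 2/3 cancels (top and bottom), leaving prefactor 3/8.
Ratio: r(k) = (-1) * (k-5) / [(k+1)] - rational; roots negated = parameters, x = (-1), C = 3/8.


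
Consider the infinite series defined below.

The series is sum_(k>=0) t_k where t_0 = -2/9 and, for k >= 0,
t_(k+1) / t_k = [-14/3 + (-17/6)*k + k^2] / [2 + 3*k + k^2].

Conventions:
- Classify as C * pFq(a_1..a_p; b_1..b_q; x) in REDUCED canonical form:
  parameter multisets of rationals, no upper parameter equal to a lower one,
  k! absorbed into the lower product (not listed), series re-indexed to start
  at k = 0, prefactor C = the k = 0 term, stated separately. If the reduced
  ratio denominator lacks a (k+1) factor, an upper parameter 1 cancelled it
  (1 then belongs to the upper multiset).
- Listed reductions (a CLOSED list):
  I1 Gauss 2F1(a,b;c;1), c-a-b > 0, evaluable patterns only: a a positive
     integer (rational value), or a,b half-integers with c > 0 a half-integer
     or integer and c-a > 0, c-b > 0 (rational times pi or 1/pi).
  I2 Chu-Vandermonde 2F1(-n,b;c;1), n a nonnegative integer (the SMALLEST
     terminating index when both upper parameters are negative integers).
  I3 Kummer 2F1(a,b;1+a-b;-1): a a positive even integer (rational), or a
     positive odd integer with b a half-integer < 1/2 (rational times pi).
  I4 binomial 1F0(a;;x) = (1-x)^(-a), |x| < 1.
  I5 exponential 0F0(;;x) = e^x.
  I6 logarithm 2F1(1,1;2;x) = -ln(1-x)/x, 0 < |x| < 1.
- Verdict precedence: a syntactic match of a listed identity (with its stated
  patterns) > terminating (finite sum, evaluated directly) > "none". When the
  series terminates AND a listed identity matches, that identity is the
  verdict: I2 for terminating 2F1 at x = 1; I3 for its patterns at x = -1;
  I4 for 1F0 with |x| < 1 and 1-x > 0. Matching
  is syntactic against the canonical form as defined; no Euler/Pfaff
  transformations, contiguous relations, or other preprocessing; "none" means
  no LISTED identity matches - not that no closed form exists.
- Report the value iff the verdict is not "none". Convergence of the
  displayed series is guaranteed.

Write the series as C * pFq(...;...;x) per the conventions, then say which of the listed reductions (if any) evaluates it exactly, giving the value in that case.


With C = -2/9: the canonical form is 2F1(-4, 7/6; 2; 1). Verdict at x = 1: Chu-Vandermonde (I2) matches (terminating 2F1 at x = 1 with n = 4, b = 7/6, c = 2). Its exact value is -4301/139968.

The tell: t_0 being -2/9, factor the ratio over Q (C = -2/9): negated roots = parameters.
Step ratio: r(k) = 1 * (k-4) (k+7/6) / [(k+2) (k+1)] - poly over poly, x = 1 from leading terms; C = -2/9 at k = 0.


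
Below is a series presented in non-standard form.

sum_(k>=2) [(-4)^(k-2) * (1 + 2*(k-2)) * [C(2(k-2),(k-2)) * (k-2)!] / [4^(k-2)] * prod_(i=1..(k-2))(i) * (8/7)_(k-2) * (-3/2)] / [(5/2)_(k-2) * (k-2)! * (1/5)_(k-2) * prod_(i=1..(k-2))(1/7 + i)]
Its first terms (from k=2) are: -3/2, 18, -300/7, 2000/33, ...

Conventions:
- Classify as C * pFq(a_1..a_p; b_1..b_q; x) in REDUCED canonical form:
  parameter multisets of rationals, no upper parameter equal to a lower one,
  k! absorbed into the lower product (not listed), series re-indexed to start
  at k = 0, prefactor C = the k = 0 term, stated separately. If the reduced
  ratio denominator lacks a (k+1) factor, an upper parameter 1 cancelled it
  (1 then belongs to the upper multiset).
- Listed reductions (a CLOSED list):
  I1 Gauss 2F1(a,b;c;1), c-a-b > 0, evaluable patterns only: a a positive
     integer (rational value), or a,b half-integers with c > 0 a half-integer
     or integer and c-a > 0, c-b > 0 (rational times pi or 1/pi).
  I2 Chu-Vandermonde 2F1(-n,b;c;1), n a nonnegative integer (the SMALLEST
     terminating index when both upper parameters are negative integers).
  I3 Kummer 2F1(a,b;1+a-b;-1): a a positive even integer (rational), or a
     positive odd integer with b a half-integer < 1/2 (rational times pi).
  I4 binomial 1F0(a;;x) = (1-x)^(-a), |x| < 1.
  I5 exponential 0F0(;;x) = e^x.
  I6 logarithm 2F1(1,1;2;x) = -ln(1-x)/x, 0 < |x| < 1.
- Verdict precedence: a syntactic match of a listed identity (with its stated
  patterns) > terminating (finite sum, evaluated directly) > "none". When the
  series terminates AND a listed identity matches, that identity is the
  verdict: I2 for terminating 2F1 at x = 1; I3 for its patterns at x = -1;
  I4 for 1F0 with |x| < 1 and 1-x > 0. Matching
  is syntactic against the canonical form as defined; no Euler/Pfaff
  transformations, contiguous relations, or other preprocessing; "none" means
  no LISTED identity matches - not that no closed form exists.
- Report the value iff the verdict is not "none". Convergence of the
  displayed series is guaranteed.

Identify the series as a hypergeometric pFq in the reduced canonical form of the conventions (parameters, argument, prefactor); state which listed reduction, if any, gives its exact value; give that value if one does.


x = -4 here; the reduced form reads 2F2, upper {1, 3/2}, lower {1/5, 5/2}, C = -3/2. Verdict: no listed reduction: x = -4 and upper {1, 3/2} fail every I1-I6 pattern.

First insight: from the first term -3/2: the lower running product (C = -3/2) is a rising factorial.
Step ratio: r(k) = (-4) * (k+1) (k+3/2) / [(k+1/5) (k+5/2) (k+1)] - poly over poly, x = (-4) from leading terms; C = -3/2 at k = 0.


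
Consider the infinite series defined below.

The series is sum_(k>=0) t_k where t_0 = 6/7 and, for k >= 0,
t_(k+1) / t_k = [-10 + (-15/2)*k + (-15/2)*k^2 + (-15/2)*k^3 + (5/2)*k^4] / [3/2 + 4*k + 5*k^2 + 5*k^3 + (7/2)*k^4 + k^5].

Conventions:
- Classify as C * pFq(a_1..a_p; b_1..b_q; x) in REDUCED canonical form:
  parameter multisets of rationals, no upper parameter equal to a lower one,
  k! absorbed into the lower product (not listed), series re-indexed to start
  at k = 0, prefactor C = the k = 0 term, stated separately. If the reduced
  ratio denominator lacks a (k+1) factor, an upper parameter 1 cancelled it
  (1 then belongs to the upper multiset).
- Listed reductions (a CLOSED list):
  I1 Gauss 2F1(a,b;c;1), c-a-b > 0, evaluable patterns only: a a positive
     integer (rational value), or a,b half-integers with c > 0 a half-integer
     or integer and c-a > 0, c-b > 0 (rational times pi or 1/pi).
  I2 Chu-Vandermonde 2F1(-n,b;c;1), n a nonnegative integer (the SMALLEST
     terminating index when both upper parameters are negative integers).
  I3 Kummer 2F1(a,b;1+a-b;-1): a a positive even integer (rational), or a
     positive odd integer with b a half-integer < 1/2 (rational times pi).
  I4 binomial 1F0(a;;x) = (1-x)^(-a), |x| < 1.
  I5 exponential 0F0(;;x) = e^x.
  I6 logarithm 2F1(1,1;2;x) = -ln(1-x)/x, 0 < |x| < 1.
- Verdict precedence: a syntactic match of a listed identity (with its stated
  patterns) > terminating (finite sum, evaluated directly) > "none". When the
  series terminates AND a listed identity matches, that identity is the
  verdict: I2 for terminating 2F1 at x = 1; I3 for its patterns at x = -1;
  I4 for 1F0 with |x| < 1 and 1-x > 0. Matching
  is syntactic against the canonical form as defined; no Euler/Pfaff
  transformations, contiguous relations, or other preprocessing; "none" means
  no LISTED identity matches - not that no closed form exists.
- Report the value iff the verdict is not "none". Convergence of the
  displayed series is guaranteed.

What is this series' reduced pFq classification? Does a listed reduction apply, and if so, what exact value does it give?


With C = 6/7: the canonical form is 1F1(-4; 3/2; 5/2). Verdict: terminating - the sum ends at index 4 because -4 is a negative integer; exact evaluation follows. Sum: 88/441.

Key step: t_0 = 6/7 here, and the expanded ratio factors over Q; prefactor 6/7, roots give parameters.
Step ratio: r(k) = (5/2) * (k-4) / [(k+3/2) (k+1)] ; factor over Q: parameters, x = (5/2), and C = 6/7.


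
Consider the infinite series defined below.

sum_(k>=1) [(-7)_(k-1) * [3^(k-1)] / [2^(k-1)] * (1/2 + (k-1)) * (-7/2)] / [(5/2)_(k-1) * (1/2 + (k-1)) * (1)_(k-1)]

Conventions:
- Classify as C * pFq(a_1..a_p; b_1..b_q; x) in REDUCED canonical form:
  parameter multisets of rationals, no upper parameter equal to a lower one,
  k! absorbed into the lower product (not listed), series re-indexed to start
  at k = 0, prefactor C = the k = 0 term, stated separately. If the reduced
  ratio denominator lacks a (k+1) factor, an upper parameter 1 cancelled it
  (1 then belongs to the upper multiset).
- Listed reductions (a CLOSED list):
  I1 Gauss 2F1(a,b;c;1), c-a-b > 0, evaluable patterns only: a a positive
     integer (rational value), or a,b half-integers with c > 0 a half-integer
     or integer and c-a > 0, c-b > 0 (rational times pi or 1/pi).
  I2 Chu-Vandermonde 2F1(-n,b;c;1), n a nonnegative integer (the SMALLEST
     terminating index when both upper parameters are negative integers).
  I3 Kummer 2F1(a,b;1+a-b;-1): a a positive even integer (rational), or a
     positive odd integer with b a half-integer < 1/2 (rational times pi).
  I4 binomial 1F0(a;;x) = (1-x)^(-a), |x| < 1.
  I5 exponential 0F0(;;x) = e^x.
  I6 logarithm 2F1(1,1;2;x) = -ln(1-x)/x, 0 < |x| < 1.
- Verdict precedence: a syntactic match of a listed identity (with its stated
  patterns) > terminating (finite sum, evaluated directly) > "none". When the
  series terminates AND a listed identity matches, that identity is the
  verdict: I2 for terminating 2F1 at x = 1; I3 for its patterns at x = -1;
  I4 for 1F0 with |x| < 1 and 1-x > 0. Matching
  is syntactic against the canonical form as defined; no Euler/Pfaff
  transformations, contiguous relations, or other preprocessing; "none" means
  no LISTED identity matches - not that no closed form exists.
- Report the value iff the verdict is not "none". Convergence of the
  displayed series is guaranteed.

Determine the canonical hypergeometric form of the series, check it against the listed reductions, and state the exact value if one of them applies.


With C = -7/2: the canonical form is 1F1(-7; 5/2; 3/2). Verdict: terminating. With -7 upstairs the series is a 8-term polynomial sum; evaluated term by term. Hence: 18664/60775.

The tell: from the first term -7/2: the two k-th powers (C = -7/2) combine into one argument.
Step ratio: r(k) = (3/2) * (k-7) / [(k+5/2) (k+1)] ; factor over Q: parameters, x = (3/2), and C = -7/2.


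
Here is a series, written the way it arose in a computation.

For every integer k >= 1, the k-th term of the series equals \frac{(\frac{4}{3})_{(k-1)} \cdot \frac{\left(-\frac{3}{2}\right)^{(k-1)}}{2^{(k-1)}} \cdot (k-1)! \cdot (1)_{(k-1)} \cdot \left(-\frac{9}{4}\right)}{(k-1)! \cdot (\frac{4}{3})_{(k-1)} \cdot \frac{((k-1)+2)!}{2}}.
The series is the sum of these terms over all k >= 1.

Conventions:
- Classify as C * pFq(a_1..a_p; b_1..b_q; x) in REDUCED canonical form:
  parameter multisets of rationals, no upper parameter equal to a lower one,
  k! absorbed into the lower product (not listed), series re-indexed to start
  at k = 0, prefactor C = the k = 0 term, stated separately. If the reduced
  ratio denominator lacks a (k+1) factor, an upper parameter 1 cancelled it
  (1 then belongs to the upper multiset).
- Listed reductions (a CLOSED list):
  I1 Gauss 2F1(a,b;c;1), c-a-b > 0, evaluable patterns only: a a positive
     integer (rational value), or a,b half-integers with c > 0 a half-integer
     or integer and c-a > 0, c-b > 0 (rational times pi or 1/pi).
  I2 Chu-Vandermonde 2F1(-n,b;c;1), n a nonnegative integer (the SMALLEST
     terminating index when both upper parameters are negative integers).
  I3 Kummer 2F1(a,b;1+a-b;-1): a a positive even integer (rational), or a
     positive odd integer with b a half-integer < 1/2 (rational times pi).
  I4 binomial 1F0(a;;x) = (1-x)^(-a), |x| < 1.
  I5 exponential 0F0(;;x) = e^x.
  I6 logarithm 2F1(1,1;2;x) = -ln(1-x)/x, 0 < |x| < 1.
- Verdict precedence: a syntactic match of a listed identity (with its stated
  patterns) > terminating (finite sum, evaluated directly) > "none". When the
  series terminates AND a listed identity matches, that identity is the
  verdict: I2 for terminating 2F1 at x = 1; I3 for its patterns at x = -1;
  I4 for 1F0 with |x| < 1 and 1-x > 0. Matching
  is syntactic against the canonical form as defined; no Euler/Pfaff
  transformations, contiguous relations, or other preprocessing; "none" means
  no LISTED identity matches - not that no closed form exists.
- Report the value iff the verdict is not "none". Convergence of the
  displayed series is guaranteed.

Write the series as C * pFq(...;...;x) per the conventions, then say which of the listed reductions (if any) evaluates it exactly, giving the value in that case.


Structural cue: x = -\frac{3}{4} and the denominator's factorial ratio (prefactor -9/4) is a lower Pochhammer.
Term ratio: r(k) = -\frac{3}{4} * (k+1) (k+1) / [(k+3) (k+1)] - rational in k, leading ratio -\frac{3}{4}; with t_0 = -\frac{9}{4}, classification follows.

This is -\frac{9}{4} * 2F1(1, 1; 3; -\frac{3}{4}) in reduced canonical form. Verdict: none. A 2F1 with upper {1, 1} fits none of I1-I6 at x = -\frac{3}{4}; the sum runs forever.
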